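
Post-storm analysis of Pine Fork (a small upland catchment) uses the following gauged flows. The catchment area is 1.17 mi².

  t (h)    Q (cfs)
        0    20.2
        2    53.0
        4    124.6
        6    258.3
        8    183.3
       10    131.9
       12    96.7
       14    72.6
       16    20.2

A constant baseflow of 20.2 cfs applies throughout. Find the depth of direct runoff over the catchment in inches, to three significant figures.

d ≈ 2.06 in

Direct runoff: 0.0, 32.8, 104.4, 238.1, 163.1, 111.7, 76.5, 52.4, 0.0 cfs; ΣQ_DR = 779.0 cfs.
V = ΣQ_DR · Δt = 779.0 × 7200 s = 5.609 × 10^6 ft³.
Over A = 1.17 mi², depth = V / A = 2.06 in.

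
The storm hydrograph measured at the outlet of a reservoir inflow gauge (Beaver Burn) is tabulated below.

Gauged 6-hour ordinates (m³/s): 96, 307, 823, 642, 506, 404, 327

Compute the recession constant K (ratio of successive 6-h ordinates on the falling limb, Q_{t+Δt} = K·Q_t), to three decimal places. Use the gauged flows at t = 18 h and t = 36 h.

Using the recession-limb readings at t = 18 h and t = 36 h: Q falls from 642 to 327 m³/s over 3 intervals.
K = (Q₂/Q₁)^(1/3) = (327/642)^(1/3) = 0.799.

K ≈ 0.799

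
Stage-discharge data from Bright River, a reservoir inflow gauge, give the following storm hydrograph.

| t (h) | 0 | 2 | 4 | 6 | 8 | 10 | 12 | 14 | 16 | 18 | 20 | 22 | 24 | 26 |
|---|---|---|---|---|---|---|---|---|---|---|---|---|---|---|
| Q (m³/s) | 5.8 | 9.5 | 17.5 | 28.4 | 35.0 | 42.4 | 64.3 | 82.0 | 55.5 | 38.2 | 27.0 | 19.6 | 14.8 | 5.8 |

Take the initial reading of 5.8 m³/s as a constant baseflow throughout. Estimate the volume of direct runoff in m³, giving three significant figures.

Direct-runoff ordinates (Q − Q_b): 0.0, 3.7, 11.7, 22.6, 29.2, 36.6, 58.5, 76.2, 49.7, 32.4, 21.2, 13.8, 9.0, 0.0 m³/s.
ΣQ_DR = 364.6 m³/s.
With Δt = 2 h = 7200 s, V = ΣQ_DR · Δt = 364.6 × 7200 = 2.63 × 10^6 m³.

V ≈ 2.63 × 10^6 m³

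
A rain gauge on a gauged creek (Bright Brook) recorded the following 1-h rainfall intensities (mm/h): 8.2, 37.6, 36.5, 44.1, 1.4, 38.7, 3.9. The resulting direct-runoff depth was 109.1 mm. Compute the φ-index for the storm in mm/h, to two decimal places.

Only the 4 blocks with intensity above φ contribute runoff: 37.6, 36.5, 44.1, 38.7 mm/h.
Σ(I−φ)·Δt = d  ⇒  (37.6+36.5+44.1+38.7 − 4φ)·1 = 109.1
φ = (156.9 − 109.1/1) / 4 = 11.95 mm/h.

φ ≈ 11.95 mm/h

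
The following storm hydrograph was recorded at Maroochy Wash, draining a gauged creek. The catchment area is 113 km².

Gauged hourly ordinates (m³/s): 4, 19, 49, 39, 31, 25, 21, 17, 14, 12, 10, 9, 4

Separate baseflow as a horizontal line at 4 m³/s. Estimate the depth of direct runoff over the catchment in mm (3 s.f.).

d ≈ 6.44 mm

Direct runoff: 0.0, 15.0, 45.0, 35.0, 27.0, 21.0, 17.0, 13.0, 10.0, 8.0, 6.0, 5.0, 0.0 m³/s; ΣQ_DR = 202.0 m³/s.
V = ΣQ_DR · Δt = 202.0 × 3600 s = 7.272 × 10^5 m³.
Over A = 113 km², depth = V / A = 6.44 mm.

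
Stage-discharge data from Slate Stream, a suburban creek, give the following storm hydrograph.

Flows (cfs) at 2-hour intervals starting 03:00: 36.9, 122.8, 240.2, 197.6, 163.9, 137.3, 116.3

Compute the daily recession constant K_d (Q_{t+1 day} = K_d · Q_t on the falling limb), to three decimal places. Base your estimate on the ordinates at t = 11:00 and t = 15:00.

K_d ≈ 0.128

Between t = 11:00 and t = 15:00 the flow falls from 163.9 to 116.3 cfs over 2×2 h = 4 h.
Per-interval ratio K = (116.3/163.9)^(1/2) = 0.8424; K_d = K^(24/2) = 0.128.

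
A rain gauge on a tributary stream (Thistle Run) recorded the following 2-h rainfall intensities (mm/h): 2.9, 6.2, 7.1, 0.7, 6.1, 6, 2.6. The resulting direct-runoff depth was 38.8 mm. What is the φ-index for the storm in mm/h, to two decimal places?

φ ≈ 1.92 mm/h

Only the 6 blocks with intensity above φ contribute runoff: 2.9, 6.2, 7.1, 6.1, 6, 2.6 mm/h.
Σ(I−φ)·Δt = d  ⇒  (2.9+6.2+7.1+6.1+6+2.6 − 6φ)·2 = 38.8
φ = (30.90 − 38.8/2) / 6 = 1.92 mm/h.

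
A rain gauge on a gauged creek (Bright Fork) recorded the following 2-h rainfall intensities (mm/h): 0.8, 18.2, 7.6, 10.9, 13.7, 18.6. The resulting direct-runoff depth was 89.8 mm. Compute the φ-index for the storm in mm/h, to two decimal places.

φ ≈ 4.82 mm/h

Only the 5 blocks with intensity above φ contribute runoff: 18.2, 7.6, 10.9, 13.7, 18.6 mm/h.
Σ(I−φ)·Δt = d  ⇒  (18.2+7.6+10.9+13.7+18.6 − 5φ)·2 = 89.8
φ = (69.00 − 89.8/2) / 5 = 4.82 mm/h.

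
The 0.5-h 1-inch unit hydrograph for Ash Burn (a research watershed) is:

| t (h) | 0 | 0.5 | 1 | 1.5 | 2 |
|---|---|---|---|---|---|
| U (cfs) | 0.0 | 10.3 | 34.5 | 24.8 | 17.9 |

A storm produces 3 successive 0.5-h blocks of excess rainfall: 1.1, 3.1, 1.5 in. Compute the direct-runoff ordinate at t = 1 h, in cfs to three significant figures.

Q ≈ 69.9 cfs

By discrete convolution, Q_j = Σ (P_i / 1 in) · U_{j−i}.
At t = 1 h (j=2): Q = (1.1/1)·34.5 + (3.1/1)·10.3 + (1.5/1)·0.0 = 69.9 cfs.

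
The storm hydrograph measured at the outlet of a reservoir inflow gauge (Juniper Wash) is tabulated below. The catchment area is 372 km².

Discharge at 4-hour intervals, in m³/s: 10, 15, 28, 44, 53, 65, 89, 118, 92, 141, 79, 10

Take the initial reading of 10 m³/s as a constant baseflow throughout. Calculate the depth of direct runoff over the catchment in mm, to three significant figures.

d ≈ 24.2 mm

Direct runoff: 0.0, 5.0, 18.0, 34.0, 43.0, 55.0, 79.0, 108.0, 82.0, 131.0, 69.0, 0.0 m³/s; ΣQ_DR = 624.0 m³/s.
V = ΣQ_DR · Δt = 624.0 × 14400 s = 8.986 × 10^6 m³.
Over A = 372 km², depth = V / A = 24.2 mm.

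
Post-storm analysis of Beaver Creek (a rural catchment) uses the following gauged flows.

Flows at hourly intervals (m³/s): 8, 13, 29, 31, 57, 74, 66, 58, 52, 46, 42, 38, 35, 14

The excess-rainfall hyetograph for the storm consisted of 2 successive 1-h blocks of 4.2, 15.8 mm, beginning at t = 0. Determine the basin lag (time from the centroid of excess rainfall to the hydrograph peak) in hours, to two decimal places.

Centroid of excess rainfall: t_c = Σ P_i·t̄_i / ΣP_i = 1.2900 h (block centres at 0.5, 1.5 h).
Hydrograph peak occurs at t = 5 h, so basin lag t_L = 5 − 1.2900 = 3.71 h.

t_L ≈ 3.71 h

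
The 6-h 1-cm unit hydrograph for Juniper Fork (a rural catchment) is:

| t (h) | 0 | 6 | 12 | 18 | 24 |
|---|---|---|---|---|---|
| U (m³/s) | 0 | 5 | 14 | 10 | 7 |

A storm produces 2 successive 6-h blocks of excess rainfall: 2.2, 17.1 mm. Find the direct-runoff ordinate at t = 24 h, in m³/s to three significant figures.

By discrete convolution, Q_j = Σ (P_i / 10 mm) · U_{j−i}.
At t = 24 h (j=4): Q = (2.2/10)·7 + (17.1/10)·10 = 18.6 m³/s.

Q ≈ 18.6 m³/s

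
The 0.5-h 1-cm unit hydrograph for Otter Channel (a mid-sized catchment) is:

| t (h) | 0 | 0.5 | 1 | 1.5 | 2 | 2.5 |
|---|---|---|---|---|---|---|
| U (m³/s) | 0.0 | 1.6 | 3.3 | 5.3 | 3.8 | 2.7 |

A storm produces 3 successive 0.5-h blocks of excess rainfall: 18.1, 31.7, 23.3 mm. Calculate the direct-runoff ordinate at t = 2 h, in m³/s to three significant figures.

By discrete convolution, Q_j = Σ (P_i / 10 mm) · U_{j−i}.
At t = 2 h (j=4): Q = (18.1/10)·3.8 + (31.7/10)·5.3 + (23.3/10)·3.3 = 31.4 m³/s.

Q ≈ 31.4 m³/s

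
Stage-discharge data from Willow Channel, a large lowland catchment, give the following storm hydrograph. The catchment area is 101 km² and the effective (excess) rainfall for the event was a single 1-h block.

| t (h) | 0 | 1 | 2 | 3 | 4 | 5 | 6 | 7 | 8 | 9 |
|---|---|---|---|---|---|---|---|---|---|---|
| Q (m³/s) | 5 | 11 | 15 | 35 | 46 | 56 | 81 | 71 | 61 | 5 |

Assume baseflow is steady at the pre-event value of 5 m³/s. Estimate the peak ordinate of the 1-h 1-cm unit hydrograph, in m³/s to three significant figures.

U_p ≈ 63.5 m³/s

Direct runoff: 0.0, 6.0, 10.0, 30.0, 41.0, 51.0, 76.0, 66.0, 56.0, 0.0 m³/s; ΣQ_DR = 336.0 m³/s, peak = 76.0 m³/s.
Runoff depth d = ΣQ_DR·Δt / A = 336.0 × 3600 / (101 km²) = 11.98 mm.
The 1-cm UH is the DRH scaled by (10 mm)/d, so U_p = 76.0 × 10/11.98 = 63.5 m³/s.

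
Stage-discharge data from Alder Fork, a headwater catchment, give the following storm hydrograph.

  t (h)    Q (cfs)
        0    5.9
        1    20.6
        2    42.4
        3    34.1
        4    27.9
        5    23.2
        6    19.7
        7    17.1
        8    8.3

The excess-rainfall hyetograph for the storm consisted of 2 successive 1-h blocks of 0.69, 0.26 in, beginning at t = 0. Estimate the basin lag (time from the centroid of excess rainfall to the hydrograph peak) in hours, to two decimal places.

Centroid of excess rainfall: t_c = Σ P_i·t̄_i / ΣP_i = 0.7737 h (block centres at 0.5, 1.5 h).
Hydrograph peak occurs at t = 2 h, so basin lag t_L = 2 − 0.7737 = 1.23 h.

t_L ≈ 1.23 h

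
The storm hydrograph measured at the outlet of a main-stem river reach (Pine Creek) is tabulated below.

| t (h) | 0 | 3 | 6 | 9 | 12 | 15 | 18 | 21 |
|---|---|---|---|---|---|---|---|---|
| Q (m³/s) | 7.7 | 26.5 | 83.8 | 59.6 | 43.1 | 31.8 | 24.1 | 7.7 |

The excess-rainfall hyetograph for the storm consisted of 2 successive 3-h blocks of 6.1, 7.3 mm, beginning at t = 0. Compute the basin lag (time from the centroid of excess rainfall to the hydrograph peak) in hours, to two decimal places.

Centroid of excess rainfall: t_c = Σ P_i·t̄_i / ΣP_i = 3.1343 h (block centres at 1.5, 4.5 h).
Hydrograph peak occurs at t = 6 h, so basin lag t_L = 6 − 3.1343 = 2.87 h.

t_L ≈ 2.87 h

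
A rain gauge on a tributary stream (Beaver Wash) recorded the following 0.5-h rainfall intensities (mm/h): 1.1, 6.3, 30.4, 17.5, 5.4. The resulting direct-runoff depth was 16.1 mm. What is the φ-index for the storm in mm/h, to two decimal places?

φ ≈ 7.85 mm/h

Only the 2 blocks with intensity above φ contribute runoff: 30.4, 17.5 mm/h.
Σ(I−φ)·Δt = d  ⇒  (30.4+17.5 − 2φ)·0.5 = 16.1
φ = (47.90 − 16.1/0.5) / 2 = 7.85 mm/h.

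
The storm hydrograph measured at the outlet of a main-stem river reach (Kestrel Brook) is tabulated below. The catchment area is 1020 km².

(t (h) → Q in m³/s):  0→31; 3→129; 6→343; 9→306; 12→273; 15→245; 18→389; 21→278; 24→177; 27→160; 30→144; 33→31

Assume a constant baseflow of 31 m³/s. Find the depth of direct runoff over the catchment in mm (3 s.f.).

Direct runoff: 0.0, 98.0, 312.0, 275.0, 242.0, 214.0, 358.0, 247.0, 146.0, 129.0, 113.0, 0.0 m³/s; ΣQ_DR = 2134 m³/s.
V = ΣQ_DR · Δt = 2134 × 10800 s = 2.305 × 10^7 m³.
Over A = 1020 km², depth = V / A = 22.6 mm.

d ≈ 22.6 mm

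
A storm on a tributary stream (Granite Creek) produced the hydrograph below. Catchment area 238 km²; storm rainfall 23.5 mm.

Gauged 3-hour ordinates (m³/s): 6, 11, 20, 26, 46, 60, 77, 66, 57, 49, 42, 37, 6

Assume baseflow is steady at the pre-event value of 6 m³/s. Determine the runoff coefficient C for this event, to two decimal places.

ΣQ_DR = 425.0 m³/s; V = ΣQ_DR·Δt = 4.590 × 10^6 m³.
Runoff depth d = V / A = 19.29 mm.
C = d / P = 19.29 / 23.5 = 0.82.

C ≈ 0.82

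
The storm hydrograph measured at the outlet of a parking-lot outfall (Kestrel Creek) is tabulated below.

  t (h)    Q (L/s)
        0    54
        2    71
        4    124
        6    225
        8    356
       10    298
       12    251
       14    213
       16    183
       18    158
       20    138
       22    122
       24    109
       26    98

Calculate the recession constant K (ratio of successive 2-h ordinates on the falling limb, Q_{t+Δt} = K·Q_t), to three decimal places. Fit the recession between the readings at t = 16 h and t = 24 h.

K ≈ 0.879

Using the recession-limb readings at t = 16 h and t = 24 h: Q falls from 183 to 109 L/s over 4 intervals.
K = (Q₂/Q₁)^(1/4) = (109/183)^(1/4) = 0.879.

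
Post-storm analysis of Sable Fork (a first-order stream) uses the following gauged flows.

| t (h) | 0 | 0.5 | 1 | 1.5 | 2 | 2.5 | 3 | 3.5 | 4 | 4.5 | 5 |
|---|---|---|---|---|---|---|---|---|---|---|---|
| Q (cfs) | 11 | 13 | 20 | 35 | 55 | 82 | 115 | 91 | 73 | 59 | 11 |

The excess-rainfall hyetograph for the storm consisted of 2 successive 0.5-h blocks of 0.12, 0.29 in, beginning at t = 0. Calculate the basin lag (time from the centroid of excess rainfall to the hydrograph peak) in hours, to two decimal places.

t_L ≈ 2.40 h

Centroid of excess rainfall: t_c = Σ P_i·t̄_i / ΣP_i = 0.6037 h (block centres at 0.25, 0.75 h).
Hydrograph peak occurs at t = 3 h, so basin lag t_L = 3 − 0.6037 = 2.40 h.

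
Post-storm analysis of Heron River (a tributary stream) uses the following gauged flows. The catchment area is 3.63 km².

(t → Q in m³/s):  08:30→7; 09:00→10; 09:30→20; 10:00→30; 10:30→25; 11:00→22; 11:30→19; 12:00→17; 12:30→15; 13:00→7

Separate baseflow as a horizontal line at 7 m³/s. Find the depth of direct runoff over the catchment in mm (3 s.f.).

d ≈ 50.6 mm

Direct runoff: 0.0, 3.0, 13.0, 23.0, 18.0, 15.0, 12.0, 10.0, 8.0, 0.0 m³/s; ΣQ_DR = 102.0 m³/s.
V = ΣQ_DR · Δt = 102.0 × 1800 s = 1.836 × 10^5 m³.
Over A = 3.63 km², depth = V / A = 50.6 mm.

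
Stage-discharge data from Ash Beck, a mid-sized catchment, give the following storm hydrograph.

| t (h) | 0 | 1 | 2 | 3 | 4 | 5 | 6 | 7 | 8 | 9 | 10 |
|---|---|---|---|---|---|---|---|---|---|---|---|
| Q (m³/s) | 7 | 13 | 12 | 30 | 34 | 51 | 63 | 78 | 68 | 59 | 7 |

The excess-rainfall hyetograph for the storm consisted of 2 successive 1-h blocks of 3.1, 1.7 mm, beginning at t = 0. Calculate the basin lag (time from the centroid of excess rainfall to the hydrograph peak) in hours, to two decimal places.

Centroid of excess rainfall: t_c = Σ P_i·t̄_i / ΣP_i = 0.8542 h (block centres at 0.5, 1.5 h).
Hydrograph peak occurs at t = 7 h, so basin lag t_L = 7 − 0.8542 = 6.15 h.

t_L ≈ 6.15 h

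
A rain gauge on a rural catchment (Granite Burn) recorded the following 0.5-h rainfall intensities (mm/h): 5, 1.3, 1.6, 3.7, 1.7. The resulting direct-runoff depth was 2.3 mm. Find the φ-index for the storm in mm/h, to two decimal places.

Only the 2 blocks with intensity above φ contribute runoff: 5, 3.7 mm/h.
Σ(I−φ)·Δt = d  ⇒  (5+3.7 − 2φ)·0.5 = 2.3
φ = (8.700 − 2.3/0.5) / 2 = 2.05 mm/h.

φ ≈ 2.05 mm/h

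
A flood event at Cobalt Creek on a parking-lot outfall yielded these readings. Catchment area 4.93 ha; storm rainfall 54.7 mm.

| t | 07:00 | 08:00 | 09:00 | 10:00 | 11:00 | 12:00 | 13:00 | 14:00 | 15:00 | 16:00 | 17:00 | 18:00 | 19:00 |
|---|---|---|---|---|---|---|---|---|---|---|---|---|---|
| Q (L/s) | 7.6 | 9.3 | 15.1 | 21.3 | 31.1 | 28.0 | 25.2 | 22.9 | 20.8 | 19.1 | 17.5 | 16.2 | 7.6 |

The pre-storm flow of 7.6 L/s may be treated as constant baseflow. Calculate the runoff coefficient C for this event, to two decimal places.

ΣQ_DR = 142.9 L/s; V = ΣQ_DR·Δt = 5.144 × 10^5 L.
Runoff depth d = V / A = 10.43 mm.
C = d / P = 10.43 / 54.7 = 0.19.

C ≈ 0.19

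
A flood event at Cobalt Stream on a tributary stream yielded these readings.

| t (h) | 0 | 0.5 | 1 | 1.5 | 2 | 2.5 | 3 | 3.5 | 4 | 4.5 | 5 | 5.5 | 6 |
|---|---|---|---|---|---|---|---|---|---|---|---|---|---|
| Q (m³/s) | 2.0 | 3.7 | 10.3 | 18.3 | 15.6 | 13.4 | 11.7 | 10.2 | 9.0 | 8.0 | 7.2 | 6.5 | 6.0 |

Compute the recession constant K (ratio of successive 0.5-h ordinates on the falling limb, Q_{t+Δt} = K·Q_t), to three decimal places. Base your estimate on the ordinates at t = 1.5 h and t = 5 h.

K ≈ 0.875

Using the recession-limb readings at t = 1.5 h and t = 5 h: Q falls from 18.3 to 7.2 m³/s over 7 intervals.
K = (Q₂/Q₁)^(1/7) = (7.2/18.3)^(1/7) = 0.875.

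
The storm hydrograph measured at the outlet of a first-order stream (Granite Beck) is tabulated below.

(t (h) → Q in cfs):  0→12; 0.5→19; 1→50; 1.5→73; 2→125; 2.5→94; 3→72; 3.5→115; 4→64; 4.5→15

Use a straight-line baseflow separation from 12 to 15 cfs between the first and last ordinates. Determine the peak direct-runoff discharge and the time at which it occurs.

Q_p = 111.67 cfs at t = 2 h

Subtracting baseflow gives direct-runoff ordinates: 0.00, 6.67, 37.33, 60.00, 111.67, 80.33, 58.00, 100.67, 49.33, 0.00 cfs.
The maximum is 111.67 cfs, occurring at the reading for t = 2 h.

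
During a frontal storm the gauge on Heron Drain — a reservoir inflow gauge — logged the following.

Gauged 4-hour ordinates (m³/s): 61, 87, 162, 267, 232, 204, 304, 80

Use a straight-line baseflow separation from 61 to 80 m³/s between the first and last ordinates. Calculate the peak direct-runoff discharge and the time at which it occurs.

Q_p = 226.71 m³/s at t = 24 h

Subtracting baseflow gives direct-runoff ordinates: 0.00, 23.29, 95.57, 197.86, 160.14, 129.43, 226.71, 0.00 m³/s.
The maximum is 226.71 m³/s, occurring at the reading for t = 24 h.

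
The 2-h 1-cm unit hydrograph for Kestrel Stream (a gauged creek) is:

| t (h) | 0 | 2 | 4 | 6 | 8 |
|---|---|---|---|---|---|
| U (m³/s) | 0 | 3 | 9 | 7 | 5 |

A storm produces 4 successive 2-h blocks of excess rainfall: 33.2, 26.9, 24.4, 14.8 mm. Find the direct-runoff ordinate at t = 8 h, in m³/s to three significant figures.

By discrete convolution, Q_j = Σ (P_i / 10 mm) · U_{j−i}.
At t = 8 h (j=4): Q = (33.2/10)·5 + (26.9/10)·7 + (24.4/10)·9 + (14.8/10)·3 = 61.8 m³/s.

Q ≈ 61.8 m³/s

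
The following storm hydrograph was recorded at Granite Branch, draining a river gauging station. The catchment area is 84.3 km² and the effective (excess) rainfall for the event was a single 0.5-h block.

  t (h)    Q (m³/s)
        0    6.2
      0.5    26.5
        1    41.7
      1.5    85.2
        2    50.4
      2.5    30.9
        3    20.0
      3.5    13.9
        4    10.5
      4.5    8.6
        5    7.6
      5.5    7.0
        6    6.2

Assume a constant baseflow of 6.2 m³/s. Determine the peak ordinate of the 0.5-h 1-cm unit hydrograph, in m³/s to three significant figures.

U_p ≈ 158 m³/s

Direct runoff: 0.0, 20.3, 35.5, 79.0, 44.2, 24.7, 13.8, 7.7, 4.3, 2.4, 1.4, 0.8, 0.0 m³/s; ΣQ_DR = 234.1 m³/s, peak = 79.0 m³/s.
Runoff depth d = ΣQ_DR·Δt / A = 234.1 × 1800 / (84.3 km²) = 4.999 mm.
The 1-cm UH is the DRH scaled by (10 mm)/d, so U_p = 79.0 × 10/4.999 = 158 m³/s.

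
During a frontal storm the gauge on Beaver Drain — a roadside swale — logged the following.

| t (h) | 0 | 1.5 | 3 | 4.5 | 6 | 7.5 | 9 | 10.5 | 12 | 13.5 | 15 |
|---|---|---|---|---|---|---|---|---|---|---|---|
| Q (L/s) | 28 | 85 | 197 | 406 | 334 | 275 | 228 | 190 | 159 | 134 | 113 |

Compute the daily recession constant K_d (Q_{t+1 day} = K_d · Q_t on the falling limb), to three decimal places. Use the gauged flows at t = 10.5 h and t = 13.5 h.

Between t = 10.5 h and t = 13.5 h the flow falls from 190 to 134 L/s over 2×1.5 h = 3 h.
Per-interval ratio K = (134/190)^(1/2) = 0.8398; K_d = K^(24/1.5) = 0.061.

K_d ≈ 0.061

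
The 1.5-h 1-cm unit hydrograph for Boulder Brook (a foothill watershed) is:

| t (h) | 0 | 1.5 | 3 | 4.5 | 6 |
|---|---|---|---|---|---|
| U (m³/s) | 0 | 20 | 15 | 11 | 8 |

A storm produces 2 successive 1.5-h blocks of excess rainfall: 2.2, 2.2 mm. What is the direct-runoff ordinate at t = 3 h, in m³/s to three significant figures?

Q ≈ 7.70 m³/s

By discrete convolution, Q_j = Σ (P_i / 10 mm) · U_{j−i}.
At t = 3 h (j=2): Q = (2.2/10)·15 + (2.2/10)·20 = 7.70 m³/s.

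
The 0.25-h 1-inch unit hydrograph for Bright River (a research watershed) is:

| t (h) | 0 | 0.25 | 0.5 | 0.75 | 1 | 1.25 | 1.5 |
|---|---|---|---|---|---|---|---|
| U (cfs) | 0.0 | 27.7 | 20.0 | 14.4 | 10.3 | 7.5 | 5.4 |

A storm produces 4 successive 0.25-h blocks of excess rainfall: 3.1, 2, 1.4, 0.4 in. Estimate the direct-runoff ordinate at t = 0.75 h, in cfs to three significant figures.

Q ≈ 123 cfs

By discrete convolution, Q_j = Σ (P_i / 1 in) · U_{j−i}.
At t = 0.75 h (j=3): Q = (3.1/1)·14.4 + (2/1)·20.0 + (1.4/1)·27.7 + (0.4/1)·0.0 = 123 cfs.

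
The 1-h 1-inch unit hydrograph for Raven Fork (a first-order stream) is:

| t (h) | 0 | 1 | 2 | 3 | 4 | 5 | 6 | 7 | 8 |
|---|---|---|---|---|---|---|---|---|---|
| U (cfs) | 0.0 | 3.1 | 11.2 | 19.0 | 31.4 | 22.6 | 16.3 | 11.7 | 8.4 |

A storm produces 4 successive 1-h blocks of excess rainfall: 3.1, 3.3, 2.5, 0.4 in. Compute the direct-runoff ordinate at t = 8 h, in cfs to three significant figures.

Q ≈ 114 cfs

By discrete convolution, Q_j = Σ (P_i / 1 in) · U_{j−i}.
At t = 8 h (j=8): Q = (3.1/1)·8.4 + (3.3/1)·11.7 + (2.5/1)·16.3 + (0.4/1)·22.6 = 114 cfs.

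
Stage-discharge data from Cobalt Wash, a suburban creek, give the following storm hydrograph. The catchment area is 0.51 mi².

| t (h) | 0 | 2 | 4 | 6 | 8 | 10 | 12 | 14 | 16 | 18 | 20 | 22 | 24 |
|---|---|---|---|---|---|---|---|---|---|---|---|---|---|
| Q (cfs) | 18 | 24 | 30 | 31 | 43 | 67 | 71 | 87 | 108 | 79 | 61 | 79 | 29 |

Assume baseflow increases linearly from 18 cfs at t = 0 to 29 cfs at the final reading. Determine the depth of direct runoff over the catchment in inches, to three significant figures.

d ≈ 2.56 in

Direct runoff: 0.00, 5.08, 10.17, 10.25, 21.33, 44.42, 47.50, 62.58, 82.67, 52.75, 33.83, 50.92, 0.00 cfs; ΣQ_DR = 421.5 cfs.
V = ΣQ_DR · Δt = 421.5 × 7200 s = 3.035 × 10^6 ft³.
Over A = 0.51 mi², depth = V / A = 2.56 in.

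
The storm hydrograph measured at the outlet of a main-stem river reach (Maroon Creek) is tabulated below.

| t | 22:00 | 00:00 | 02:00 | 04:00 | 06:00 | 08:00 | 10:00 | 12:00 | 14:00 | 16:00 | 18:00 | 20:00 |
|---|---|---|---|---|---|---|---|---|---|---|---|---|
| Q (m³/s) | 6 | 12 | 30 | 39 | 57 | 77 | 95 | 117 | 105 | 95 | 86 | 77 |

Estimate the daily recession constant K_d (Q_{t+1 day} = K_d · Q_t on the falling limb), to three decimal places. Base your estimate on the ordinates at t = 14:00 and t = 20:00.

K_d ≈ 0.289

Between t = 14:00 and t = 20:00 the flow falls from 105 to 77 m³/s over 3×2 h = 6 h.
Per-interval ratio K = (77/105)^(1/3) = 0.9018; K_d = K^(24/2) = 0.289.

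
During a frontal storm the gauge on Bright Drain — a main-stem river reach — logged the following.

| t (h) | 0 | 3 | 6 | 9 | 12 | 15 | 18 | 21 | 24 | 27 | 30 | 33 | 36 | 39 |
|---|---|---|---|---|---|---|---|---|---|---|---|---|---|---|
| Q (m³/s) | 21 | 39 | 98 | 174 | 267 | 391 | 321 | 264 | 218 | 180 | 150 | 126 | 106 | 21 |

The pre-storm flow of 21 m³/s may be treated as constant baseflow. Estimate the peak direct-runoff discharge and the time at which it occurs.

Subtracting baseflow gives direct-runoff ordinates: 0.0, 18.0, 77.0, 153.0, 246.0, 370.0, 300.0, 243.0, 197.0, 159.0, 129.0, 105.0, 85.0, 0.0 m³/s.
The maximum is 370.0 m³/s, occurring at the reading for t = 15 h.

Q_p = 370.0 m³/s at t = 15 h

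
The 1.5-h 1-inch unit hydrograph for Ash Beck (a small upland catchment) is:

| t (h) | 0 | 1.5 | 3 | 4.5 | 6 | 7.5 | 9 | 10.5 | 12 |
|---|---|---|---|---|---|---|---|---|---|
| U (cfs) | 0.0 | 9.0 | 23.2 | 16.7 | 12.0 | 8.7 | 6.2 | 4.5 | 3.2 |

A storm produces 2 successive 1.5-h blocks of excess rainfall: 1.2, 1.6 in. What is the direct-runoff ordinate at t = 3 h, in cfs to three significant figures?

Q ≈ 42.2 cfs

By discrete convolution, Q_j = Σ (P_i / 1 in) · U_{j−i}.
At t = 3 h (j=2): Q = (1.2/1)·23.2 + (1.6/1)·9.0 = 42.2 cfs.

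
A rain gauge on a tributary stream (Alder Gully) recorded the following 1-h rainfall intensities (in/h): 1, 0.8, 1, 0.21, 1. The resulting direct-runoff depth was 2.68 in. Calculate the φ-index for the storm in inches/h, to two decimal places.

φ ≈ 0.28 in/h

Only the 4 blocks with intensity above φ contribute runoff: 1, 0.8, 1, 1 in/h.
Σ(I−φ)·Δt = d  ⇒  (1+0.8+1+1 − 4φ)·1 = 2.68
φ = (3.800 − 2.68/1) / 4 = 0.28 in/h.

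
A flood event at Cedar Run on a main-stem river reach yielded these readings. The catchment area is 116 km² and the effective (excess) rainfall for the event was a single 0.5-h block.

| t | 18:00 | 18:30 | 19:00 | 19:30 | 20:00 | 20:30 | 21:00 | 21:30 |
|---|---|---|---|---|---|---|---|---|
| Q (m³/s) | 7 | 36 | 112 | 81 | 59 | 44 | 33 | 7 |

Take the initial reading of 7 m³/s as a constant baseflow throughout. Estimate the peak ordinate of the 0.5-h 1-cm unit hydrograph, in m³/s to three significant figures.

Direct runoff: 0.0, 29.0, 105.0, 74.0, 52.0, 37.0, 26.0, 0.0 m³/s; ΣQ_DR = 323.0 m³/s, peak = 105.0 m³/s.
Runoff depth d = ΣQ_DR·Δt / A = 323.0 × 1800 / (116 km²) = 5.012 mm.
The 1-cm UH is the DRH scaled by (10 mm)/d, so U_p = 105.0 × 10/5.012 = 209 m³/s.

U_p ≈ 209 m³/s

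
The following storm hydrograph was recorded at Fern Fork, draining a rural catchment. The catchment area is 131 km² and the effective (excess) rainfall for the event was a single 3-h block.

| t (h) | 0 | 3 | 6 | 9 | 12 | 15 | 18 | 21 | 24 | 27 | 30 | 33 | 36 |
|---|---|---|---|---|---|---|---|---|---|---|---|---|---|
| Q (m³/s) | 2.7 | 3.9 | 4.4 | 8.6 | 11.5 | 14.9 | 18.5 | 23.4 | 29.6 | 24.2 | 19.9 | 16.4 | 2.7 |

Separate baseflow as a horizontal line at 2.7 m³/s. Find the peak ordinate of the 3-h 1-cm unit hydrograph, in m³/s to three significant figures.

U_p ≈ 22.4 m³/s

Direct runoff: 0.0, 1.2, 1.7, 5.9, 8.8, 12.2, 15.8, 20.7, 26.9, 21.5, 17.2, 13.7, 0.0 m³/s; ΣQ_DR = 145.6 m³/s, peak = 26.9 m³/s.
Runoff depth d = ΣQ_DR·Δt / A = 145.6 × 10800 / (131 km²) = 12.00 mm.
The 1-cm UH is the DRH scaled by (10 mm)/d, so U_p = 26.9 × 10/12.00 = 22.4 m³/s.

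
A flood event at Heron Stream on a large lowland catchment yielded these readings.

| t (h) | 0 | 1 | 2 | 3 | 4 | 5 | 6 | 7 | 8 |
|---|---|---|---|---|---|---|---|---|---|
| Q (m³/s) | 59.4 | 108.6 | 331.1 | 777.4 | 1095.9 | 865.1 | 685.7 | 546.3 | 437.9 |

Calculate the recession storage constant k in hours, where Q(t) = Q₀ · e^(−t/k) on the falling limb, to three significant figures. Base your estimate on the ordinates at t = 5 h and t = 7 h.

On the falling limb, Q drops from 865.1 to 546.3 m³/s between t = 5 h and t = 7 h (Δt = 2 h).
k = −Δt / ln(Q₂/Q₁) = −2 / ln(546.3/865.1) = 4.35 h.

k ≈ 4.35 h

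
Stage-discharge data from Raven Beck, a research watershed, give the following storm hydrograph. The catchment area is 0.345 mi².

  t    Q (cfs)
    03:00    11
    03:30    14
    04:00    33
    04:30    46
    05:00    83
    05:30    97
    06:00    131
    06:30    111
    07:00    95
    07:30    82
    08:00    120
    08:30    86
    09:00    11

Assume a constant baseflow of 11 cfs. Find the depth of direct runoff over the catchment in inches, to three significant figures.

Direct runoff: 0.0, 3.0, 22.0, 35.0, 72.0, 86.0, 120.0, 100.0, 84.0, 71.0, 109.0, 75.0, 0.0 cfs; ΣQ_DR = 777.0 cfs.
V = ΣQ_DR · Δt = 777.0 × 1800 s = 1.399 × 10^6 ft³.
Over A = 0.345 mi², depth = V / A = 1.74 in.

d ≈ 1.74 in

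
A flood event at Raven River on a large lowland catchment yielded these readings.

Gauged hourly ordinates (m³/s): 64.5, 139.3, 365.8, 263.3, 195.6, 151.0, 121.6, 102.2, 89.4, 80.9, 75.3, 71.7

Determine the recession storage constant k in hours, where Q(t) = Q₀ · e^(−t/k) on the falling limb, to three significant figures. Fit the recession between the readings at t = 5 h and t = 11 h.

On the falling limb, Q drops from 151.0 to 71.7 m³/s between t = 5 h and t = 11 h (Δt = 6 h).
k = −Δt / ln(Q₂/Q₁) = −6 / ln(71.7/151.0) = 8.06 h.

k ≈ 8.06 h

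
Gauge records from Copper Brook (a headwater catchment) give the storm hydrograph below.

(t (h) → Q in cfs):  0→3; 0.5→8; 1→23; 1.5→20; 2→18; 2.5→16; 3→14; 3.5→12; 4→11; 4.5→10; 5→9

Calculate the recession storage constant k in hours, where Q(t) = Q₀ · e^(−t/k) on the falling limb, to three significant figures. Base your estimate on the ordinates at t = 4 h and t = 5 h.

k ≈ 4.98 h

On the falling limb, Q drops from 11 to 9 cfs between t = 4 h and t = 5 h (Δt = 1 h).
k = −Δt / ln(Q₂/Q₁) = −1 / ln(9/11) = 4.98 h.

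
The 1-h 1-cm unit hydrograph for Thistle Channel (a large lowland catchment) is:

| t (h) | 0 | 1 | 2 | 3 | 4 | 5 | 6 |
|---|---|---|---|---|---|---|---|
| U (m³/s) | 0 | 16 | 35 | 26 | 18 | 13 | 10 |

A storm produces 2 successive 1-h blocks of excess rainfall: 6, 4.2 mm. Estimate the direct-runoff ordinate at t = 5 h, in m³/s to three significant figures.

Q ≈ 15.4 m³/s

By discrete convolution, Q_j = Σ (P_i / 10 mm) · U_{j−i}.
At t = 5 h (j=5): Q = (6/10)·13 + (4.2/10)·18 = 15.4 m³/s.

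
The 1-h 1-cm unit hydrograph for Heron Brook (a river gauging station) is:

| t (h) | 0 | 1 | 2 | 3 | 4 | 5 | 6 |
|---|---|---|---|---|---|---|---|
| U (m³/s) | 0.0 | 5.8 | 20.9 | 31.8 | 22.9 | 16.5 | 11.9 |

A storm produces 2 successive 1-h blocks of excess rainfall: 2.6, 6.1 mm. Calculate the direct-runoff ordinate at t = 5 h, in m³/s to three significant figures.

By discrete convolution, Q_j = Σ (P_i / 10 mm) · U_{j−i}.
At t = 5 h (j=5): Q = (2.6/10)·16.5 + (6.1/10)·22.9 = 18.3 m³/s.

Q ≈ 18.3 m³/s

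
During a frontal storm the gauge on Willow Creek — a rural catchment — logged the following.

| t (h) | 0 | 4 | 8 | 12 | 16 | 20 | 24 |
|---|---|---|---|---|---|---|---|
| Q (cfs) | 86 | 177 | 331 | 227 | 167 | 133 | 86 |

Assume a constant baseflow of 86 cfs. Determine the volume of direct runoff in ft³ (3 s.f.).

Direct-runoff ordinates (Q − Q_b): 0.0, 91.0, 245.0, 141.0, 81.0, 47.0, 0.0 cfs.
ΣQ_DR = 605.0 cfs.
With Δt = 4 h = 14400 s, V = ΣQ_DR · Δt = 605.0 × 14400 = 8.71 × 10^6 ft³.

V ≈ 8.71 × 10^6 ft³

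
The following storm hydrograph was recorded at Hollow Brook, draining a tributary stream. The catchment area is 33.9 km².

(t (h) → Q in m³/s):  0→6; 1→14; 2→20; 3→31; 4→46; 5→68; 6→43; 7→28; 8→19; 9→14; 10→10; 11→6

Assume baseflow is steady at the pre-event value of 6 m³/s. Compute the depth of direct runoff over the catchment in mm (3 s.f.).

Direct runoff: 0.0, 8.0, 14.0, 25.0, 40.0, 62.0, 37.0, 22.0, 13.0, 8.0, 4.0, 0.0 m³/s; ΣQ_DR = 233.0 m³/s.
V = ΣQ_DR · Δt = 233.0 × 3600 s = 8.388 × 10^5 m³.
Over A = 33.9 km², depth = V / A = 24.7 mm.

d ≈ 24.7 mm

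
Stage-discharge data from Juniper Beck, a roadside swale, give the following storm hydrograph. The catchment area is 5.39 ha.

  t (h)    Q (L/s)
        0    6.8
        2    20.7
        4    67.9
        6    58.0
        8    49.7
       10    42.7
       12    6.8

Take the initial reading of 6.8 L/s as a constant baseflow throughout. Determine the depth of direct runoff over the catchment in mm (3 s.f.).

Direct runoff: 0.0, 13.9, 61.1, 51.2, 42.9, 35.9, 0.0 L/s; ΣQ_DR = 205.0 L/s.
V = ΣQ_DR · Δt = 205.0 × 7200 s = 1.476 × 10^6 L.
Over A = 5.39 ha, depth = V / A = 27.4 mm.

d ≈ 27.4 mm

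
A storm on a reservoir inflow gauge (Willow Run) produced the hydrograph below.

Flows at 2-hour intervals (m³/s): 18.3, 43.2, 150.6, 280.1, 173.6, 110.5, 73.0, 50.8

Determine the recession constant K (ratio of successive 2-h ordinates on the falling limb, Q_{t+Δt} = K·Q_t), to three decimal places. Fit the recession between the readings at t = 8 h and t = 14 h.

Using the recession-limb readings at t = 8 h and t = 14 h: Q falls from 173.6 to 50.8 m³/s over 3 intervals.
K = (Q₂/Q₁)^(1/3) = (50.8/173.6)^(1/3) = 0.664.

K ≈ 0.664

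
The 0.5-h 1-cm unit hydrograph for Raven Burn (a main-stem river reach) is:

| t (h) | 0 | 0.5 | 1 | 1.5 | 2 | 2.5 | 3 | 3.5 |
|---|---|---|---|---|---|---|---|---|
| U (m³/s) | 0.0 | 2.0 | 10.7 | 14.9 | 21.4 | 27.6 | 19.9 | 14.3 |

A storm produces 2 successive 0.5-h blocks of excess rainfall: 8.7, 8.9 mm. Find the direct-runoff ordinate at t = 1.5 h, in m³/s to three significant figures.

By discrete convolution, Q_j = Σ (P_i / 10 mm) · U_{j−i}.
At t = 1.5 h (j=3): Q = (8.7/10)·14.9 + (8.9/10)·10.7 = 22.5 m³/s.

Q ≈ 22.5 m³/s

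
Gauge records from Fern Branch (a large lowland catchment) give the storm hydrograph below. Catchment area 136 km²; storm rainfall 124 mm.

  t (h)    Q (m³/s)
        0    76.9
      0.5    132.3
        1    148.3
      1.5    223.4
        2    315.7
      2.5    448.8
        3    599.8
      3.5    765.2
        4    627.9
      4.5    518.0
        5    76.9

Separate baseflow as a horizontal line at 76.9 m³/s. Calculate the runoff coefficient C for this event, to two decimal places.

C ≈ 0.33

ΣQ_DR = 3087 m³/s; V = ΣQ_DR·Δt = 5.557 × 10^6 m³.
Runoff depth d = V / A = 40.86 mm.
C = d / P = 40.86 / 124 = 0.33.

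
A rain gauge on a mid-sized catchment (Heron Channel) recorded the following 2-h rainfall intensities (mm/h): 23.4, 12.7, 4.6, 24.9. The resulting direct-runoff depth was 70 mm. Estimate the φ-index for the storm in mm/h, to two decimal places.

φ ≈ 8.67 mm/h

Only the 3 blocks with intensity above φ contribute runoff: 23.4, 12.7, 24.9 mm/h.
Σ(I−φ)·Δt = d  ⇒  (23.4+12.7+24.9 − 3φ)·2 = 70
φ = (61.00 − 70/2) / 3 = 8.67 mm/h.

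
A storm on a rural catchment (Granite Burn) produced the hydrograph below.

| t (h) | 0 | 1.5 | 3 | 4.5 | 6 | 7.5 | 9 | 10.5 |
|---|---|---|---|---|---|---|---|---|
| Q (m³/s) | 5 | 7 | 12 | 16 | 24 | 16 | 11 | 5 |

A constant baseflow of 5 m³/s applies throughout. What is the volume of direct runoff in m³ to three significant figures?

V ≈ 3.02 × 10^5 m³

Direct-runoff ordinates (Q − Q_b): 0.0, 2.0, 7.0, 11.0, 19.0, 11.0, 6.0, 0.0 m³/s.
ΣQ_DR = 56.00 m³/s.
With Δt = 1.5 h = 5400 s, V = ΣQ_DR · Δt = 56.00 × 5400 = 3.02 × 10^5 m³.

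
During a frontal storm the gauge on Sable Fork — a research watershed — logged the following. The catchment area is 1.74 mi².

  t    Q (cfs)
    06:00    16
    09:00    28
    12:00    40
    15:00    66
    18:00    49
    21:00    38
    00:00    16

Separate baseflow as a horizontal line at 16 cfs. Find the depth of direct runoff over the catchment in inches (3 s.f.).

Direct runoff: 0.0, 12.0, 24.0, 50.0, 33.0, 22.0, 0.0 cfs; ΣQ_DR = 141.0 cfs.
V = ΣQ_DR · Δt = 141.0 × 10800 s = 1.523 × 10^6 ft³.
Over A = 1.74 mi², depth = V / A = 0.377 in.

d ≈ 0.377 in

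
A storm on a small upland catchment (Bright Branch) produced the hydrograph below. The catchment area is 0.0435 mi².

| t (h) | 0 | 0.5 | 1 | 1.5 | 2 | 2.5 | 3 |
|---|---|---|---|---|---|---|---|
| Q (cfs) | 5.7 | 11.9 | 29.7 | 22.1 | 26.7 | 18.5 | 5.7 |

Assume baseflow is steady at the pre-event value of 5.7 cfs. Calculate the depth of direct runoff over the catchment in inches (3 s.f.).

Direct runoff: 0.0, 6.2, 24.0, 16.4, 21.0, 12.8, 0.0 cfs; ΣQ_DR = 80.40 cfs.
V = ΣQ_DR · Δt = 80.40 × 1800 s = 1.447 × 10^5 ft³.
Over A = 0.0435 mi², depth = V / A = 1.43 in.

d ≈ 1.43 in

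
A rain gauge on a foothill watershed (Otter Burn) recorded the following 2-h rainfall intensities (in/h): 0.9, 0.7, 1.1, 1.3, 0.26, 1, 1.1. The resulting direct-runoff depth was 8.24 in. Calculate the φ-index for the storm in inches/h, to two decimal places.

Only the 6 blocks with intensity above φ contribute runoff: 0.9, 0.7, 1.1, 1.3, 1, 1.1 in/h.
Σ(I−φ)·Δt = d  ⇒  (0.9+0.7+1.1+1.3+1+1.1 − 6φ)·2 = 8.24
φ = (6.100 − 8.24/2) / 6 = 0.33 in/h.

φ ≈ 0.33 in/h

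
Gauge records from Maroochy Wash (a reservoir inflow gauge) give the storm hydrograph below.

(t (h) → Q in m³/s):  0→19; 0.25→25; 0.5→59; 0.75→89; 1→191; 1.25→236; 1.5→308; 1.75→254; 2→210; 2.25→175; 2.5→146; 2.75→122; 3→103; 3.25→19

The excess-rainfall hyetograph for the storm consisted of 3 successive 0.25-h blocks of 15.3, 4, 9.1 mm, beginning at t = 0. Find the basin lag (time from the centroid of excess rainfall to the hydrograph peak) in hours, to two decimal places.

Centroid of excess rainfall: t_c = Σ P_i·t̄_i / ΣP_i = 0.3204 h (block centres at 0.125, 0.375, 0.625 h).
Hydrograph peak occurs at t = 1.5 h, so basin lag t_L = 1.5 − 0.3204 = 1.18 h.

t_L ≈ 1.18 h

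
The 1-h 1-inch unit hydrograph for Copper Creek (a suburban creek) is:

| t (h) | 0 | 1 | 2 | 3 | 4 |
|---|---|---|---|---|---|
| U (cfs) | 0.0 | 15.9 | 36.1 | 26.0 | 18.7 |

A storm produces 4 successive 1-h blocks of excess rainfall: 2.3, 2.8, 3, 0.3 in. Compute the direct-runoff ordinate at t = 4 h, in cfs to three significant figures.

By discrete convolution, Q_j = Σ (P_i / 1 in) · U_{j−i}.
At t = 4 h (j=4): Q = (2.3/1)·18.7 + (2.8/1)·26.0 + (3/1)·36.1 + (0.3/1)·15.9 = 229 cfs.

Q ≈ 229 cfs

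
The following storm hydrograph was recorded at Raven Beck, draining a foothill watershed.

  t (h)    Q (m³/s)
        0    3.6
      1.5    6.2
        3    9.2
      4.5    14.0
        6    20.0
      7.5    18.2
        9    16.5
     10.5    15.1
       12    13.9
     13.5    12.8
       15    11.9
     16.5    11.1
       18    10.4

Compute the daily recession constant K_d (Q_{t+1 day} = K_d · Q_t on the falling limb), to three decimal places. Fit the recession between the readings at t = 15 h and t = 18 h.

Between t = 15 h and t = 18 h the flow falls from 11.9 to 10.4 m³/s over 2×1.5 h = 3 h.
Per-interval ratio K = (10.4/11.9)^(1/2) = 0.9349; K_d = K^(24/1.5) = 0.340.

K_d ≈ 0.340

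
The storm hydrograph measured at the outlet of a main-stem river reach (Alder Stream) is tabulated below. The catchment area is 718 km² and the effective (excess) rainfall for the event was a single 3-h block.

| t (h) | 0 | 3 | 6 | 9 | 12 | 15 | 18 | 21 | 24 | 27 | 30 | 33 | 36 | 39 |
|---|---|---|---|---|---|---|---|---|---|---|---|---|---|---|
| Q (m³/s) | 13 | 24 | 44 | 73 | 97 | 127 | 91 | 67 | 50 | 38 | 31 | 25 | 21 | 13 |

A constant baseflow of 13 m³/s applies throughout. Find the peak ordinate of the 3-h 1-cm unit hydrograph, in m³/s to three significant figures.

U_p ≈ 142 m³/s

Direct runoff: 0.0, 11.0, 31.0, 60.0, 84.0, 114.0, 78.0, 54.0, 37.0, 25.0, 18.0, 12.0, 8.0, 0.0 m³/s; ΣQ_DR = 532.0 m³/s, peak = 114.0 m³/s.
Runoff depth d = ΣQ_DR·Δt / A = 532.0 × 10800 / (718 km²) = 8.002 mm.
The 1-cm UH is the DRH scaled by (10 mm)/d, so U_p = 114.0 × 10/8.002 = 142 m³/s.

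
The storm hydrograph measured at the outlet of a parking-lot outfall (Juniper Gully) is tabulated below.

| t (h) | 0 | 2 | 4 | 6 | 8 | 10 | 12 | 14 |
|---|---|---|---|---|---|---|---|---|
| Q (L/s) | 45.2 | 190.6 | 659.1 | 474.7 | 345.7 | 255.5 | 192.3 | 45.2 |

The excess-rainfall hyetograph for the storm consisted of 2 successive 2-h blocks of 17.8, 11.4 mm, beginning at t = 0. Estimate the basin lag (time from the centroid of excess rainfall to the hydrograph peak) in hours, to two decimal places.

t_L ≈ 2.22 h

Centroid of excess rainfall: t_c = Σ P_i·t̄_i / ΣP_i = 1.7808 h (block centres at 1, 3 h).
Hydrograph peak occurs at t = 4 h, so basin lag t_L = 4 − 1.7808 = 2.22 h.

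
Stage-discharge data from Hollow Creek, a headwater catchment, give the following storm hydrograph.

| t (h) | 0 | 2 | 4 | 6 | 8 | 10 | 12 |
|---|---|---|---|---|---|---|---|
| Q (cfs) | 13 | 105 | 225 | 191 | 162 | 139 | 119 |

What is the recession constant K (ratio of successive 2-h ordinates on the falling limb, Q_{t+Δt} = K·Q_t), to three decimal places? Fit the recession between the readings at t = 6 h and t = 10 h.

K ≈ 0.853

Using the recession-limb readings at t = 6 h and t = 10 h: Q falls from 191 to 139 cfs over 2 intervals.
K = (Q₂/Q₁)^(1/2) = (139/191)^(1/2) = 0.853.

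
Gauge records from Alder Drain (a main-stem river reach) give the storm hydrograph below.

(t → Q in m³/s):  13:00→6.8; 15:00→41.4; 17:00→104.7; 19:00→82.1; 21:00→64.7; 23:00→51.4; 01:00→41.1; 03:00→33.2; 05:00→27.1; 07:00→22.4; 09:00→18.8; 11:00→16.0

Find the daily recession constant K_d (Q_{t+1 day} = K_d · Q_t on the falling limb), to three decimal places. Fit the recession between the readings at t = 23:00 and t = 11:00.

K_d ≈ 0.097

Between t = 23:00 and t = 11:00 the flow falls from 51.4 to 16.0 m³/s over 6×2 h = 12 h.
Per-interval ratio K = (16.0/51.4)^(1/6) = 0.8232; K_d = K^(24/2) = 0.097.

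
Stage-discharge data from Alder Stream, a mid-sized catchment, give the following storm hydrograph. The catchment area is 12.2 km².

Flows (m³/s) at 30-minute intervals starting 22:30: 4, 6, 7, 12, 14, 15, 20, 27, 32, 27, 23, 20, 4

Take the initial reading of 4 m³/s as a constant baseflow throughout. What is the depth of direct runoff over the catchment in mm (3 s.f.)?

d ≈ 23.5 mm

Direct runoff: 0.0, 2.0, 3.0, 8.0, 10.0, 11.0, 16.0, 23.0, 28.0, 23.0, 19.0, 16.0, 0.0 m³/s; ΣQ_DR = 159.0 m³/s.
V = ΣQ_DR · Δt = 159.0 × 1800 s = 2.862 × 10^5 m³.
Over A = 12.2 km², depth = V / A = 23.5 mm.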